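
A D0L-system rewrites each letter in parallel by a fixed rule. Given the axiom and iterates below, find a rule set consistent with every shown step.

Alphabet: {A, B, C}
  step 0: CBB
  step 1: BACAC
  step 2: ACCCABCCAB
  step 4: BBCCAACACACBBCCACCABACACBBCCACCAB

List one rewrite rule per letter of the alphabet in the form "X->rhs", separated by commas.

  step 1 ⇒ step 2: BACAC ⇒ AC·CCA·B·CCA·B
    A ↦ CCA
    B ↦ AC
    C ↦ B

A->CCA, B->AC, C->B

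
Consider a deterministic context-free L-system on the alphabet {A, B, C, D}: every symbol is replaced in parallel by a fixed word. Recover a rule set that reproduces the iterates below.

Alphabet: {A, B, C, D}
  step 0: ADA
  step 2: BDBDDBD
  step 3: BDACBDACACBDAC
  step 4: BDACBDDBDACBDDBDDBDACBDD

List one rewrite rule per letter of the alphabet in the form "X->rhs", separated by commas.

  step 3 ⇒ step 4: BDACBDACACBDAC ⇒ BD·AC·B·DD·BD·AC·B·DD·B·DD·BD·AC·B·DD
    A ↦ B
    B ↦ BD
    C ↦ DD
    D ↦ AC

A->B, B->BD, C->DD, D->AC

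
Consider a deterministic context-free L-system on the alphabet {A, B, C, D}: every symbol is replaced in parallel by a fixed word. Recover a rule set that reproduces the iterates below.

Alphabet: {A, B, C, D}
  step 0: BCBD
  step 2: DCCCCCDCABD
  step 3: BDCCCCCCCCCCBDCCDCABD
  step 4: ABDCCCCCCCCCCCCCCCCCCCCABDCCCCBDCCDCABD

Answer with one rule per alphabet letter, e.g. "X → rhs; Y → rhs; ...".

A->DC, B->A, C->CC, D->BD

  step 3 ⇒ step 4: BDCCCCCCCCCCBDCCDCABD ⇒ A·BD·CC·CC·CC·CC·CC·CC·CC·CC·CC·CC·A·BD·CC·CC·BD·CC·DC·A·BD
    A ↦ DC
    B ↦ A
    C ↦ CC
    D ↦ BD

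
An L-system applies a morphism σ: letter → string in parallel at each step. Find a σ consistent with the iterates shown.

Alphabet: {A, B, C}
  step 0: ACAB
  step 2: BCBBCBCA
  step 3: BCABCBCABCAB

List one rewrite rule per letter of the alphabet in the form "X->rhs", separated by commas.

  step 2 ⇒ step 3: BCBBCBCA ⇒ BC·A·BC·BC·A·BC·A·B
    A ↦ B
    B ↦ BC
    C ↦ A

A->B, B->BC, C->A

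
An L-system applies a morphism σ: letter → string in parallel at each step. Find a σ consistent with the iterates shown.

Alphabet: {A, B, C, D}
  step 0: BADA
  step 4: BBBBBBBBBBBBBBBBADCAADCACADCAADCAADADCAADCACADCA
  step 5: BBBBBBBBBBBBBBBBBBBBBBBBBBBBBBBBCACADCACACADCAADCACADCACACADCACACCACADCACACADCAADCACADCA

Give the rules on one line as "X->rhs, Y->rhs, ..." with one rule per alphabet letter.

A->CA, B->BB, C->AD, D->C

  step 4 ⇒ step 5: BBBBBBBBBBBBBBBBADCAADCACADCAADCAADADCAADCACADCA ⇒ BB·BB·BB·BB·BB·BB·BB·BB·BB·BB·BB·BB·BB·BB·BB·BB·CA·C·AD·CA·CA·C·AD·CA·AD·CA·C·AD·CA·CA·C·AD·CA·CA·C·CA·C·AD·CA·CA·C·AD·CA·AD·CA·C·AD·CA
    A ↦ CA
    B ↦ BB
    C ↦ AD
    D ↦ C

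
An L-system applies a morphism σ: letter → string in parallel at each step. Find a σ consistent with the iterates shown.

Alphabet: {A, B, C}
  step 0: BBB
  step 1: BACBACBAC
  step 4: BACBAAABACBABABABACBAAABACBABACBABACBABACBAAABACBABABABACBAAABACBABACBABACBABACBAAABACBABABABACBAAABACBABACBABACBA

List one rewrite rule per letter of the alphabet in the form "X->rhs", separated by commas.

  step 0 ⇒ step 1: BBB ⇒ BAC·BAC·BAC
    B ↦ BAC
    A ↦ BA  (constrained at step 1)
    C ↦ AA  (constrained at step 1)

A->BA, B->BAC, C->AA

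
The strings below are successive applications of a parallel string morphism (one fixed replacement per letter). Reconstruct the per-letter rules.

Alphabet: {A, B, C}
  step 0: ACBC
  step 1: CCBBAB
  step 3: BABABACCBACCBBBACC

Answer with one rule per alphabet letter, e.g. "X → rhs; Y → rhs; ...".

A->CC, B->BA, C->B

  step 0 ⇒ step 1: ACBC ⇒ CC·B·BA·B
    A ↦ CC
    B ↦ BA
    C ↦ B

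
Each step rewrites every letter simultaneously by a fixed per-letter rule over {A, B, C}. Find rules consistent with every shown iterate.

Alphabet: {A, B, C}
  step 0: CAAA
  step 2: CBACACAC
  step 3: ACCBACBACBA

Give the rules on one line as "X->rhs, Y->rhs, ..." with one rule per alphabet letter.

  step 2 ⇒ step 3: CBACACAC ⇒ A·C·CB·A·CB·A·CB·A
    A ↦ CB
    B ↦ C
    C ↦ A

A->CB, B->C, C->A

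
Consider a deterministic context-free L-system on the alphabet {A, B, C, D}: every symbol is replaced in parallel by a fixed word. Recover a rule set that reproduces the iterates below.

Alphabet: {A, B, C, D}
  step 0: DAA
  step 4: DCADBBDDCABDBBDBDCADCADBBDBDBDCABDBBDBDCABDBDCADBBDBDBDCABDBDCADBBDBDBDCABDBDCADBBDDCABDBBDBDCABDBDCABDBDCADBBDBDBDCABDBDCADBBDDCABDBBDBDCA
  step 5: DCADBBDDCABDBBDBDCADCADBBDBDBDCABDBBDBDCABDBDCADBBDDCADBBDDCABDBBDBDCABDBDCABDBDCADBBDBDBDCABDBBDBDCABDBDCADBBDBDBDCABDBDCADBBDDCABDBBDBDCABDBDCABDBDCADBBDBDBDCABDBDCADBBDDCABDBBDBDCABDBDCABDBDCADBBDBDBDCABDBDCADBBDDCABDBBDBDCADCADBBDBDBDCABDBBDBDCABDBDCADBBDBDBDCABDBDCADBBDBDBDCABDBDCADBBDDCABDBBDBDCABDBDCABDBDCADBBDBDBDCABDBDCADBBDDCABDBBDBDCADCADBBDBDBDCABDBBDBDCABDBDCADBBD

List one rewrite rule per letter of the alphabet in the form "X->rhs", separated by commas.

A->BD, B->BDB, C->DB, D->DCA

  step 4 ⇒ step 5: DCADBBDDCABDBBDBDCADCADBBDBDBDCABDBBDBDCABDBDCADBBDBDBDCABDBDCADBBDBDBDCABDBDCADBBDDCABDBBDBDCABDBDCABDBDCADBBDBDBDCABDBDCADBBDDCABDBBDBDCA ⇒ DCA·DB·BD·DCA·BDB·BDB·DCA·DCA·DB·BD·BDB·DCA·BDB·BDB·DCA·BDB·DCA·DB·BD·DCA·DB·BD·DCA·BDB·BDB·DCA·BDB·DCA·BDB·DCA·DB·BD·BDB·DCA·BDB·BDB·DCA·BDB·DCA·DB·BD·BDB·DCA·BDB·DCA·DB·BD·DCA·BDB·BDB·DCA·BDB·DCA·BDB·DCA·DB·BD·BDB·DCA·BDB·DCA·DB·BD·DCA·BDB·BDB·DCA·BDB·DCA·BDB·DCA·DB·BD·BDB·DCA·BDB·DCA·DB·BD·DCA·BDB·BDB·DCA·DCA·DB·BD·BDB·DCA·BDB·BDB·DCA·BDB·DCA·DB·BD·BDB·DCA·BDB·DCA·DB·BD·BDB·DCA·BDB·DCA·DB·BD·DCA·BDB·BDB·DCA·BDB·DCA·BDB·DCA·DB·BD·BDB·DCA·BDB·DCA·DB·BD·DCA·BDB·BDB·DCA·DCA·DB·BD·BDB·DCA·BDB·BDB·DCA·BDB·DCA·DB·BD
    A ↦ BD
    B ↦ BDB
    C ↦ DB
    D ↦ DCA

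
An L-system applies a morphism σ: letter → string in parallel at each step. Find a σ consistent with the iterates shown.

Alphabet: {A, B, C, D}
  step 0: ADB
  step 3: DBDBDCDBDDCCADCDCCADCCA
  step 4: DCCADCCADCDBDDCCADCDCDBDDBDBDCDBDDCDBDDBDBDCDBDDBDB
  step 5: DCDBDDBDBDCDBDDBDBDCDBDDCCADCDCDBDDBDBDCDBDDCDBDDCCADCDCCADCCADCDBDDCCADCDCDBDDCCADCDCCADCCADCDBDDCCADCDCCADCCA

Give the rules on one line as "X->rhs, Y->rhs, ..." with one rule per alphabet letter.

  step 4 ⇒ step 5: DCCADCCADCDBDDCCADCDCDBDDBDBDCDBDDCDBDDBDBDCDBDDBDB ⇒ DC·DBD·DBD·B·DC·DBD·DBD·B·DC·DBD·DC·CA·DC·DC·DBD·DBD·B·DC·DBD·DC·DBD·DC·CA·DC·DC·CA·DC·CA·DC·DBD·DC·CA·DC·DC·DBD·DC·CA·DC·DC·CA·DC·CA·DC·DBD·DC·CA·DC·DC·CA·DC·CA
    A ↦ B
    B ↦ CA
    C ↦ DBD
    D ↦ DC

A->B, B->CA, C->DBD, D->DC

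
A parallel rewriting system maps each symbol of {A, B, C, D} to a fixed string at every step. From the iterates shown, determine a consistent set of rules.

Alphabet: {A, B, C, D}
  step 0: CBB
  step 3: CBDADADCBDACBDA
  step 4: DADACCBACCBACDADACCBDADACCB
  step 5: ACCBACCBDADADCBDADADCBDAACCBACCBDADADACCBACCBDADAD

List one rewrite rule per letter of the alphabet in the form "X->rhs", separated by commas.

A->CB, B->D, C->DA, D->AC

  step 4 ⇒ step 5: DADACCBACCBACDADACCBDADACCB ⇒ AC·CB·AC·CB·DA·DA·D·CB·DA·DA·D·CB·DA·AC·CB·AC·CB·DA·DA·D·AC·CB·AC·CB·DA·DA·D
    A ↦ CB
    B ↦ D
    C ↦ DA
    D ↦ AC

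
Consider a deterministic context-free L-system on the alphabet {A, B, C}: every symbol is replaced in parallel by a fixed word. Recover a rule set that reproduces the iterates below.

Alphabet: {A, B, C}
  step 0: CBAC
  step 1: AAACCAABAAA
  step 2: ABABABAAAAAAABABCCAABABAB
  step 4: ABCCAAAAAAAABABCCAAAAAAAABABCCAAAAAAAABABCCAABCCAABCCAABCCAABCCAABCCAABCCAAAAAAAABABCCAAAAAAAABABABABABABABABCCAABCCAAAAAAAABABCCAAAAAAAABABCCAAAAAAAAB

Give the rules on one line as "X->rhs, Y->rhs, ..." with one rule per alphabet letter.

  step 1 ⇒ step 2: AAACCAABAAA ⇒ AB·AB·AB·AAA·AAA·AB·AB·CCA·AB·AB·AB
    A ↦ AB
    B ↦ CCA
    C ↦ AAA

A->AB, B->CCA, C->AAA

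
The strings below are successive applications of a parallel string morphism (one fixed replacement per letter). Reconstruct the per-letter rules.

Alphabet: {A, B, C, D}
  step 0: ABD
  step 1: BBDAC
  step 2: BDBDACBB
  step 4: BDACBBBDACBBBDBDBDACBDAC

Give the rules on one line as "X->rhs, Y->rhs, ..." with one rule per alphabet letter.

  step 1 ⇒ step 2: BBDAC ⇒ BD·BD·AC·B·B
    A ↦ B
    B ↦ BD
    C ↦ B
    D ↦ AC

A->B, B->BD, C->B, D->AC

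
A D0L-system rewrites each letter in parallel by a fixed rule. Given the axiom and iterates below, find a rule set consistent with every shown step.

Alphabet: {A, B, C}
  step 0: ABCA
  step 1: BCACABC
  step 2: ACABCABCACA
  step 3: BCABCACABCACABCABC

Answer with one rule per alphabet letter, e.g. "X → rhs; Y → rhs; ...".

A->BC, B->AC, C->A

  step 2 ⇒ step 3: ACABCABCACA ⇒ BC·A·BC·AC·A·BC·AC·A·BC·A·BC
    A ↦ BC
    B ↦ AC
    C ↦ A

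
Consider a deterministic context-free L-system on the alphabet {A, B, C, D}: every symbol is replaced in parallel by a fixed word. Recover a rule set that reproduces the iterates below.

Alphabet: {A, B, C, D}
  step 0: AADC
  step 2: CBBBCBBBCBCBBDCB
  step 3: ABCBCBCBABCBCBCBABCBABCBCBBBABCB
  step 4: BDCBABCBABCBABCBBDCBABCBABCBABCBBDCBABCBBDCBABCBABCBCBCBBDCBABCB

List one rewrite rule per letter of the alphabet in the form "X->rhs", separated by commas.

A->BD, B->CB, C->AB, D->BB

  step 3 ⇒ step 4: ABCBCBCBABCBCBCBABCBABCBCBBBABCB ⇒ BD·CB·AB·CB·AB·CB·AB·CB·BD·CB·AB·CB·AB·CB·AB·CB·BD·CB·AB·CB·BD·CB·AB·CB·AB·CB·CB·CB·BD·CB·AB·CB
    A ↦ BD
    B ↦ CB
    C ↦ AB
  step 2 ⇒ step 3: CBBBCBBBCBCBBDCB ⇒ AB·CB·CB·CB·AB·CB·CB·CB·AB·CB·AB·CB·CB·BB·AB·CB
    D ↦ BB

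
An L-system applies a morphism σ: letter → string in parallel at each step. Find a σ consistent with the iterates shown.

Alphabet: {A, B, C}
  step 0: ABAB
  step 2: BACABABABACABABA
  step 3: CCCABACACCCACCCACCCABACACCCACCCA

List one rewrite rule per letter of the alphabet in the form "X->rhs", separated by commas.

A->CA, B->CC, C->BA

  step 2 ⇒ step 3: BACABABABACABABA ⇒ CC·CA·BA·CA·CC·CA·CC·CA·CC·CA·BA·CA·CC·CA·CC·CA
    A ↦ CA
    B ↦ CC
    C ↦ BA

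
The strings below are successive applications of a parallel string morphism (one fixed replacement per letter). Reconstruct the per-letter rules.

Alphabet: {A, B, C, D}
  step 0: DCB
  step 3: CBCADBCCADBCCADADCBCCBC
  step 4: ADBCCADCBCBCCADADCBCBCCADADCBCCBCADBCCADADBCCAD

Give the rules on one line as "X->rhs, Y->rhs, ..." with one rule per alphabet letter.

A->CB, B->BCC, C->AD, D->C

  step 3 ⇒ step 4: CBCADBCCADBCCADADCBCCBC ⇒ AD·BCC·AD·CB·C·BCC·AD·AD·CB·C·BCC·AD·AD·CB·C·CB·C·AD·BCC·AD·AD·BCC·AD
    A ↦ CB
    B ↦ BCC
    C ↦ AD
    D ↦ C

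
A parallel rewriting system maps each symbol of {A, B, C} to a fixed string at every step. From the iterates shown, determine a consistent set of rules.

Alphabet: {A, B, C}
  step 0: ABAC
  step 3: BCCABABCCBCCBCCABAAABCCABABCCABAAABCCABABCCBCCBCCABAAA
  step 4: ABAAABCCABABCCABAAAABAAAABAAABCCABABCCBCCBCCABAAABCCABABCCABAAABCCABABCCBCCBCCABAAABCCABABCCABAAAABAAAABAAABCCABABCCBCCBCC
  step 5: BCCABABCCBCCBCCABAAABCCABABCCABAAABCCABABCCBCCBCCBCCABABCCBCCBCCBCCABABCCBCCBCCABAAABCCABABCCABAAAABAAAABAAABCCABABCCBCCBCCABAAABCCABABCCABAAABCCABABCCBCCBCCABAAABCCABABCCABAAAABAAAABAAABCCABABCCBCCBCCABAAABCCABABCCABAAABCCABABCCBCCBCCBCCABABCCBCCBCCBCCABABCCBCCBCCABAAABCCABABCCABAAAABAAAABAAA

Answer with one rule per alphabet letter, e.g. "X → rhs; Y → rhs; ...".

A->BCC, B->ABA, C->A

  step 4 ⇒ step 5: ABAAABCCABABCCABAAAABAAAABAAABCCABABCCBCCBCCABAAABCCABABCCABAAABCCABABCCBCCBCCABAAABCCABABCCABAAAABAAAABAAABCCABABCCBCCBCC ⇒ BCC·ABA·BCC·BCC·BCC·ABA·A·A·BCC·ABA·BCC·ABA·A·A·BCC·ABA·BCC·BCC·BCC·BCC·ABA·BCC·BCC·BCC·BCC·ABA·BCC·BCC·BCC·ABA·A·A·BCC·ABA·BCC·ABA·A·A·ABA·A·A·ABA·A·A·BCC·ABA·BCC·BCC·BCC·ABA·A·A·BCC·ABA·BCC·ABA·A·A·BCC·ABA·BCC·BCC·BCC·ABA·A·A·BCC·ABA·BCC·ABA·A·A·ABA·A·A·ABA·A·A·BCC·ABA·BCC·BCC·BCC·ABA·A·A·BCC·ABA·BCC·ABA·A·A·BCC·ABA·BCC·BCC·BCC·BCC·ABA·BCC·BCC·BCC·BCC·ABA·BCC·BCC·BCC·ABA·A·A·BCC·ABA·BCC·ABA·A·A·ABA·A·A·ABA·A·A
    A ↦ BCC
    B ↦ ABA
    C ↦ A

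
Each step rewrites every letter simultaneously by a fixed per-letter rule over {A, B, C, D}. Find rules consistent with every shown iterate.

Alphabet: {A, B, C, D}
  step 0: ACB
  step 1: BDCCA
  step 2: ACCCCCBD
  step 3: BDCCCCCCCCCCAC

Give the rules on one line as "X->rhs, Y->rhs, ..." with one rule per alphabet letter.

A->BD, B->A, C->CC, D->C

  step 2 ⇒ step 3: ACCCCCBD ⇒ BD·CC·CC·CC·CC·CC·A·C
    A ↦ BD
    B ↦ A
    C ↦ CC
    D ↦ C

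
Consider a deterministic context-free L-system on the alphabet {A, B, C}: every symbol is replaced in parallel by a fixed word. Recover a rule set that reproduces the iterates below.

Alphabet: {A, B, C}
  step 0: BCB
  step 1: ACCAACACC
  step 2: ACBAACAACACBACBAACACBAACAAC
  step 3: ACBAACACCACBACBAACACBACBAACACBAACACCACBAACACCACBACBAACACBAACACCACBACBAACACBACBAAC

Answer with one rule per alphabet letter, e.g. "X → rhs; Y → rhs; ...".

  step 2 ⇒ step 3: ACBAACAACACBACBAACACBAACAAC ⇒ ACB·AAC·ACC·ACB·ACB·AAC·ACB·ACB·AAC·ACB·AAC·ACC·ACB·AAC·ACC·ACB·ACB·AAC·ACB·AAC·ACC·ACB·ACB·AAC·ACB·ACB·AAC
    A ↦ ACB
    B ↦ ACC
    C ↦ AAC

A->ACB, B->ACC, C->AAC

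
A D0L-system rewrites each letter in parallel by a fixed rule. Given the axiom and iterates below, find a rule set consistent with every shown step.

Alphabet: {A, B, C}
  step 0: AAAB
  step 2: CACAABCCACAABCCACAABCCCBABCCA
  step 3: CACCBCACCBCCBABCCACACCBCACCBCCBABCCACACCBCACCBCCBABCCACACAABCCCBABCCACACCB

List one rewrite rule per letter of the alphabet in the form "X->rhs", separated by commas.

  step 2 ⇒ step 3: CACAABCCACAABCCACAABCCCBABCCA ⇒ CA·CCB·CA·CCB·CCB·ABC·CA·CA·CCB·CA·CCB·CCB·ABC·CA·CA·CCB·CA·CCB·CCB·ABC·CA·CA·CA·ABC·CCB·ABC·CA·CA·CCB
    A ↦ CCB
    B ↦ ABC
    C ↦ CA

A->CCB, B->ABC, C->CA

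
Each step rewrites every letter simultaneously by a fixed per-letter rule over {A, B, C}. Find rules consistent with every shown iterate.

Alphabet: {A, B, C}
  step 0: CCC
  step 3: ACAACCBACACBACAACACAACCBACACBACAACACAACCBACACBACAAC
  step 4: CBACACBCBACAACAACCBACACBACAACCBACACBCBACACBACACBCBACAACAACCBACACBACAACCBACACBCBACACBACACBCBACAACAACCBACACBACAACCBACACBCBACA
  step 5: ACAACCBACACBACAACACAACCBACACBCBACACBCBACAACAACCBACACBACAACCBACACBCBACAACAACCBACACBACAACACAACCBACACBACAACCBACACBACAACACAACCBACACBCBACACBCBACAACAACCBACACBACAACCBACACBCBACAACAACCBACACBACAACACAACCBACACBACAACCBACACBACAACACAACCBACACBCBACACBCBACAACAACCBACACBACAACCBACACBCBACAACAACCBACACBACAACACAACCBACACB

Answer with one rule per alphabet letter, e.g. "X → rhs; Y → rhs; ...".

  step 4 ⇒ step 5: CBACACBCBACAACAACCBACACBACAACCBACACBCBACACBACACBCBACAACAACCBACACBACAACCBACACBCBACACBACACBCBACAACAACCBACACBACAACCBACACBCBACA ⇒ ACA·AC·CB·ACA·CB·ACA·AC·ACA·AC·CB·ACA·CB·CB·ACA·CB·CB·ACA·ACA·AC·CB·ACA·CB·ACA·AC·CB·ACA·CB·CB·ACA·ACA·AC·CB·ACA·CB·ACA·AC·ACA·AC·CB·ACA·CB·ACA·AC·CB·ACA·CB·ACA·AC·ACA·AC·CB·ACA·CB·CB·ACA·CB·CB·ACA·ACA·AC·CB·ACA·CB·ACA·AC·CB·ACA·CB·CB·ACA·ACA·AC·CB·ACA·CB·ACA·AC·ACA·AC·CB·ACA·CB·ACA·AC·CB·ACA·CB·ACA·AC·ACA·AC·CB·ACA·CB·CB·ACA·CB·CB·ACA·ACA·AC·CB·ACA·CB·ACA·AC·CB·ACA·CB·CB·ACA·ACA·AC·CB·ACA·CB·ACA·AC·ACA·AC·CB·ACA·CB
    A ↦ CB
    B ↦ AC
    C ↦ ACA

A->CB, B->AC, C->ACA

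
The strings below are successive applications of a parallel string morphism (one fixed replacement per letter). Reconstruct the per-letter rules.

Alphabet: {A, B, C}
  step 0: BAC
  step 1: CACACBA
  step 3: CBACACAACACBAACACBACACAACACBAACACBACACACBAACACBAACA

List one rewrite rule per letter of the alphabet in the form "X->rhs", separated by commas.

  step 0 ⇒ step 1: BAC ⇒ C·ACA·CBA
    A ↦ ACA
    B ↦ C
    C ↦ CBA

A->ACA, B->C, C->CBA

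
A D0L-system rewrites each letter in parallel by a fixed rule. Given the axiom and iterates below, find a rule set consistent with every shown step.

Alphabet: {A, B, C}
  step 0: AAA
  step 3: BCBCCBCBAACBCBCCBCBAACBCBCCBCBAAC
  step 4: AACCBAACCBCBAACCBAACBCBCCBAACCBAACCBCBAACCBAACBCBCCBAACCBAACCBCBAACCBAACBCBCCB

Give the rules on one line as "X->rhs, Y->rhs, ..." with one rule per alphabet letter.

A->BC, B->AAC, C->CB

  step 3 ⇒ step 4: BCBCCBCBAACBCBCCBCBAACBCBCCBCBAAC ⇒ AAC·CB·AAC·CB·CB·AAC·CB·AAC·BC·BC·CB·AAC·CB·AAC·CB·CB·AAC·CB·AAC·BC·BC·CB·AAC·CB·AAC·CB·CB·AAC·CB·AAC·BC·BC·CB
    A ↦ BC
    B ↦ AAC
    C ↦ CB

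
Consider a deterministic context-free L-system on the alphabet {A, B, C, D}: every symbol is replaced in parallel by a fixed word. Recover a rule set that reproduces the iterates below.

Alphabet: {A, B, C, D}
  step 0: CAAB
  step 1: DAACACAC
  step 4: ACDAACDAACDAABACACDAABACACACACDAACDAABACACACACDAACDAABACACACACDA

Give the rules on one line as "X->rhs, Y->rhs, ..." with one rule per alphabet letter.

  step 0 ⇒ step 1: CAAB ⇒ DA·AC·AC·AC
    A ↦ AC
    B ↦ AC
    C ↦ DA
    D ↦ AB  (constrained at step 1)

A->AC, B->AC, C->DA, D->AB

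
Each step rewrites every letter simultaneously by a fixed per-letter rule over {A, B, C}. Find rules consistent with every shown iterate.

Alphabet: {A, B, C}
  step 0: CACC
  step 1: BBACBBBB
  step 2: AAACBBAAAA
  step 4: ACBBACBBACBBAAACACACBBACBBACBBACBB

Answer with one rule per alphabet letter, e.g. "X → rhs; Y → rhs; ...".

A->AC, B->A, C->BB

  step 1 ⇒ step 2: BBACBBBB ⇒ A·A·AC·BB·A·A·A·A
    A ↦ AC
    B ↦ A
    C ↦ BB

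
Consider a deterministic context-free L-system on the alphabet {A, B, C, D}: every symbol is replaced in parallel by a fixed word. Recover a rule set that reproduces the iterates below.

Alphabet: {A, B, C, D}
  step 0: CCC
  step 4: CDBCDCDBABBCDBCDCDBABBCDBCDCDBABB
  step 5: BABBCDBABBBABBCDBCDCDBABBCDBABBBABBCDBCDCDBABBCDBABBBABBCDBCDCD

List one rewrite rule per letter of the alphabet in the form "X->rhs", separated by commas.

  step 4 ⇒ step 5: CDBCDCDBABBCDBCDCDBABBCDBCDCDBABB ⇒ BA·BB·CD·BA·BB·BA·BB·CD·B·CD·CD·BA·BB·CD·BA·BB·BA·BB·CD·B·CD·CD·BA·BB·CD·BA·BB·BA·BB·CD·B·CD·CD
    A ↦ B
    B ↦ CD
    C ↦ BA
    D ↦ BB

A->B, B->CD, C->BA, D->BB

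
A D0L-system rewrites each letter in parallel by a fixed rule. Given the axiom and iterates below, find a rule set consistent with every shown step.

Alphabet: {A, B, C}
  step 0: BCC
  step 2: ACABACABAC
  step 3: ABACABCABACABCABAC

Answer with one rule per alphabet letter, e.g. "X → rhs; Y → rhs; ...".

A->AB, B->C, C->AC

  step 2 ⇒ step 3: ACABACABAC ⇒ AB·AC·AB·C·AB·AC·AB·C·AB·AC
    A ↦ AB
    B ↦ C
    C ↦ AC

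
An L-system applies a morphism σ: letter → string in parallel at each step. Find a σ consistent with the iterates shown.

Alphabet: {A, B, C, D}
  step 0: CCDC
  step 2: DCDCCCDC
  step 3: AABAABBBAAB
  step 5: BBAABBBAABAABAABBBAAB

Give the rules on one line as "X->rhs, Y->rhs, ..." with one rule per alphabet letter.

A->C, B->DC, C->B, D->AA

  step 2 ⇒ step 3: DCDCCCDC ⇒ AA·B·AA·B·B·B·AA·B
    C ↦ B
    D ↦ AA
    A ↦ C  (constrained at step 3)
    B ↦ DC  (constrained at step 3)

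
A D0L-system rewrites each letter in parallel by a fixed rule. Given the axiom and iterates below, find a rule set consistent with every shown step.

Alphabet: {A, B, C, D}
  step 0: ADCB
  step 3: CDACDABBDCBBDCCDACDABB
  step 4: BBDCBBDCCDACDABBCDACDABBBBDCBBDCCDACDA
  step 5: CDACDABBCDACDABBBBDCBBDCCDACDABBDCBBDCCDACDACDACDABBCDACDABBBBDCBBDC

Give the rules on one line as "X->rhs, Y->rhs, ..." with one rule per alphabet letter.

  step 4 ⇒ step 5: BBDCBBDCCDACDABBCDACDABBBBDCBBDCCDACDA ⇒ CDA·CDA·B·B·CDA·CDA·B·B·B·B·DC·B·B·DC·CDA·CDA·B·B·DC·B·B·DC·CDA·CDA·CDA·CDA·B·B·CDA·CDA·B·B·B·B·DC·B·B·DC
    A ↦ DC
    B ↦ CDA
    C ↦ B
    D ↦ B

A->DC, B->CDA, C->B, D->B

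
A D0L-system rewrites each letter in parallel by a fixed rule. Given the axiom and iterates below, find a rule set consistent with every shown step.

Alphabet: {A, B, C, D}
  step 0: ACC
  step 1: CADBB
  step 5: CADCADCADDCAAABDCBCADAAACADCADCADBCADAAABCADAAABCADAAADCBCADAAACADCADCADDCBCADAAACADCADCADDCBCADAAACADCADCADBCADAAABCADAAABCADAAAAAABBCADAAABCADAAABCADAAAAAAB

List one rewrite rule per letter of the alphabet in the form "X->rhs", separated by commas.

A->CAD, B->DC, C->B, D->AAA

  step 0 ⇒ step 1: ACC ⇒ CAD·B·B
    A ↦ CAD
    C ↦ B
    B ↦ DC  (constrained at step 1)
    D ↦ AAA  (constrained at step 1)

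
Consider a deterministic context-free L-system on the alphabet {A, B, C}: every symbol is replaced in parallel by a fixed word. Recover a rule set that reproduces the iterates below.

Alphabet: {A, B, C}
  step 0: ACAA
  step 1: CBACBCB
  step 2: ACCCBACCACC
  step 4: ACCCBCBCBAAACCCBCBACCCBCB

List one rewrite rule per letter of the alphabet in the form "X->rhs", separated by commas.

A->CB, B->CC, C->A

  step 1 ⇒ step 2: CBACBCB ⇒ A·CC·CB·A·CC·A·CC
    A ↦ CB
    B ↦ CC
    C ↦ A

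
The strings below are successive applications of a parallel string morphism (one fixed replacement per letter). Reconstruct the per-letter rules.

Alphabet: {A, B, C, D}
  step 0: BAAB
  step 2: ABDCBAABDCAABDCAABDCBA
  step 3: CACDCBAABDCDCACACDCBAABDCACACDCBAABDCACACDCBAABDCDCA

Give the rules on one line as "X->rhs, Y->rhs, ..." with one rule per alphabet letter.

A->CA, B->CD, C->ABD, D->CBA

  step 2 ⇒ step 3: ABDCBAABDCAABDCAABDCBA ⇒ CA·CD·CBA·ABD·CD·CA·CA·CD·CBA·ABD·CA·CA·CD·CBA·ABD·CA·CA·CD·CBA·ABD·CD·CA
    A ↦ CA
    B ↦ CD
    C ↦ ABD
    D ↦ CBA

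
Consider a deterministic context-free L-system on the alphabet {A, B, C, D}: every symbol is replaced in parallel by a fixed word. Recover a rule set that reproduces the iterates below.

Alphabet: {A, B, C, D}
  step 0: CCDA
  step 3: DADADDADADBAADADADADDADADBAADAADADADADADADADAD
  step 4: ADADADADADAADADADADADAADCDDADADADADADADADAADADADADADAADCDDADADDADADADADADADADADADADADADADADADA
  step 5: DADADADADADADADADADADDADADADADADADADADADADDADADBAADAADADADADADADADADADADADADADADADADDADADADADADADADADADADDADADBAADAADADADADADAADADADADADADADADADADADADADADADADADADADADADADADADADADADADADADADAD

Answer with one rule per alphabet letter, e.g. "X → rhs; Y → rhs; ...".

  step 4 ⇒ step 5: ADADADADADAADADADADADAADCDDADADADADADADADAADADADADADAADCDDADADDADADADADADADADADADADADADADADADA ⇒ D·ADA·D·ADA·D·ADA·D·ADA·D·ADA·D·D·ADA·D·ADA·D·ADA·D·ADA·D·ADA·D·D·ADA·DBA·ADA·ADA·D·ADA·D·ADA·D·ADA·D·ADA·D·ADA·D·ADA·D·ADA·D·D·ADA·D·ADA·D·ADA·D·ADA·D·ADA·D·D·ADA·DBA·ADA·ADA·D·ADA·D·ADA·ADA·D·ADA·D·ADA·D·ADA·D·ADA·D·ADA·D·ADA·D·ADA·D·ADA·D·ADA·D·ADA·D·ADA·D·ADA·D·ADA·D·ADA·D·ADA·D
    A ↦ D
    C ↦ DBA
    D ↦ ADA
  step 3 ⇒ step 4: DADADDADADBAADADADADDADADBAADAADADADADADADADAD ⇒ ADA·D·ADA·D·ADA·ADA·D·ADA·D·ADA·ADC·D·D·ADA·D·ADA·D·ADA·D·ADA·ADA·D·ADA·D·ADA·ADC·D·D·ADA·D·D·ADA·D·ADA·D·ADA·D·ADA·D·ADA·D·ADA·D·ADA·D·ADA
    B ↦ ADC

A->D, B->ADC, C->DBA, D->ADA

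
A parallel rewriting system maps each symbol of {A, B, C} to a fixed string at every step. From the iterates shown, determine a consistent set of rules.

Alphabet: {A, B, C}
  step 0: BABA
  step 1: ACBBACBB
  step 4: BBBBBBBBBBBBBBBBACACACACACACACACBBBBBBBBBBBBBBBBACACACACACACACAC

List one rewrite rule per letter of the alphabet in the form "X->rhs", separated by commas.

  step 0 ⇒ step 1: BABA ⇒ AC·BB·AC·BB
    A ↦ BB
    B ↦ AC
    C ↦ BB  (constrained at step 1)

A->BB, B->AC, C->BB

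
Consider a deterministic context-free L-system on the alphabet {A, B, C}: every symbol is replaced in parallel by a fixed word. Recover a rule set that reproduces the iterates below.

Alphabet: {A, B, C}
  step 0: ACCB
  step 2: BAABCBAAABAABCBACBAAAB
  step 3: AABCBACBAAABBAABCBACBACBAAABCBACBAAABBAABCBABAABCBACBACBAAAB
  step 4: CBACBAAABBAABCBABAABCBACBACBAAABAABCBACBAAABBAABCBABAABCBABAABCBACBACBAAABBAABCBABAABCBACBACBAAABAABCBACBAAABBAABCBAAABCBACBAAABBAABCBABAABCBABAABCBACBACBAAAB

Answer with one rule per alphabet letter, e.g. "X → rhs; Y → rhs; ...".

A->CBA, B->AAB, C->B

  step 3 ⇒ step 4: AABCBACBAAABBAABCBACBACBAAABCBACBAAABBAABCBABAABCBACBACBAAAB ⇒ CBA·CBA·AAB·B·AAB·CBA·B·AAB·CBA·CBA·CBA·AAB·AAB·CBA·CBA·AAB·B·AAB·CBA·B·AAB·CBA·B·AAB·CBA·CBA·CBA·AAB·B·AAB·CBA·B·AAB·CBA·CBA·CBA·AAB·AAB·CBA·CBA·AAB·B·AAB·CBA·AAB·CBA·CBA·AAB·B·AAB·CBA·B·AAB·CBA·B·AAB·CBA·CBA·CBA·AAB
    A ↦ CBA
    B ↦ AAB
    C ↦ B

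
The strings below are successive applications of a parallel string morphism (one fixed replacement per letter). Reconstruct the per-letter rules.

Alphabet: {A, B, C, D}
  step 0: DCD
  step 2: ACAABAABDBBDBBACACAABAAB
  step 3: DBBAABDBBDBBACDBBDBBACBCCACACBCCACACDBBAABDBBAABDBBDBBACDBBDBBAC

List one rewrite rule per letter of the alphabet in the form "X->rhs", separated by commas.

  step 2 ⇒ step 3: ACAABAABDBBDBBACACAABAAB ⇒ DBB·AAB·DBB·DBB·AC·DBB·DBB·AC·BCC·AC·AC·BCC·AC·AC·DBB·AAB·DBB·AAB·DBB·DBB·AC·DBB·DBB·AC
    A ↦ DBB
    B ↦ AC
    C ↦ AAB
    D ↦ BCC

A->DBB, B->AC, C->AAB, D->BCC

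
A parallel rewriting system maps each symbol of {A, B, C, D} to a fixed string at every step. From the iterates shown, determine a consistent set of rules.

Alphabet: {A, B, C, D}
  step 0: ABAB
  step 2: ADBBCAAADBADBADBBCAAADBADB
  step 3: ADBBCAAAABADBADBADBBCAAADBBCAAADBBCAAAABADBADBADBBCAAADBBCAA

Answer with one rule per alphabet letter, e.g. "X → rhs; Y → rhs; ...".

A->ADB, B->AA, C->B, D->BC

  step 2 ⇒ step 3: ADBBCAAADBADBADBBCAAADBADB ⇒ ADB·BC·AA·AA·B·ADB·ADB·ADB·BC·AA·ADB·BC·AA·ADB·BC·AA·AA·B·ADB·ADB·ADB·BC·AA·ADB·BC·AA
    A ↦ ADB
    B ↦ AA
    C ↦ B
    D ↦ BC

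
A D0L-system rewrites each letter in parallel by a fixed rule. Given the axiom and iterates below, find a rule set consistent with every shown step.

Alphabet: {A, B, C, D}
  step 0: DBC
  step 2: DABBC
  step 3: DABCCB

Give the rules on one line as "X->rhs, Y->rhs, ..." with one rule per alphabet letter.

  step 2 ⇒ step 3: DABBC ⇒ DA·B·C·C·B
    A ↦ B
    B ↦ C
    C ↦ B
    D ↦ DA

A->B, B->C, C->B, D->DA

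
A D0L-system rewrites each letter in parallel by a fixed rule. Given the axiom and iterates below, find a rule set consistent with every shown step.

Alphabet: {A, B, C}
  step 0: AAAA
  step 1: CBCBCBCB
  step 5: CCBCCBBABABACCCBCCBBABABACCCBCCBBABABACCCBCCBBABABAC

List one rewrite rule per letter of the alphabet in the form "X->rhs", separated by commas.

  step 0 ⇒ step 1: AAAA ⇒ CB·CB·CB·CB
    A ↦ CB
    B ↦ C  (constrained at step 1)
    C ↦ BA  (constrained at step 1)

A->CB, B->C, C->BA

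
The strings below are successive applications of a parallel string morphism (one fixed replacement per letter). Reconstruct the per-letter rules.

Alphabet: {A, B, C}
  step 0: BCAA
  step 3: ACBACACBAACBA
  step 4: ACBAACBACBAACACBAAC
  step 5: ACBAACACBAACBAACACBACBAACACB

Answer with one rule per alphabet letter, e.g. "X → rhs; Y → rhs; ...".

A->AC, B->A, C->B

  step 4 ⇒ step 5: ACBAACBACBAACACBAAC ⇒ AC·B·A·AC·AC·B·A·AC·B·A·AC·AC·B·AC·B·A·AC·AC·B
    A ↦ AC
    B ↦ A
    C ↦ B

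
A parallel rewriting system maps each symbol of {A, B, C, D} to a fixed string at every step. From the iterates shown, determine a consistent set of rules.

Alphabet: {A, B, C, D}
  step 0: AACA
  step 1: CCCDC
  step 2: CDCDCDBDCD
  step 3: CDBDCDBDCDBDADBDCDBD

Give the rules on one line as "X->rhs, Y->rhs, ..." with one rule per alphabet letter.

A->C, B->AD, C->CD, D->BD

  step 2 ⇒ step 3: CDCDCDBDCD ⇒ CD·BD·CD·BD·CD·BD·AD·BD·CD·BD
    B ↦ AD
    C ↦ CD
    D ↦ BD
  step 0 ⇒ step 1: AACA ⇒ C·C·CD·C
    A ↦ C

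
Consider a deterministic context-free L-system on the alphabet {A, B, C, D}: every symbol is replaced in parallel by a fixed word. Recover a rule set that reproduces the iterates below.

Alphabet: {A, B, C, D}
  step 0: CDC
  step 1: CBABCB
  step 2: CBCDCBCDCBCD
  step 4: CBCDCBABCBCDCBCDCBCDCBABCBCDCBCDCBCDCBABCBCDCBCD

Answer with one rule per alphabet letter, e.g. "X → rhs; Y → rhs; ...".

  step 1 ⇒ step 2: CBABCB ⇒ CB·CD·CB·CD·CB·CD
    A ↦ CB
    B ↦ CD
    C ↦ CB
  step 0 ⇒ step 1: CDC ⇒ CB·AB·CB
    D ↦ AB

A->CB, B->CD, C->CB, D->AB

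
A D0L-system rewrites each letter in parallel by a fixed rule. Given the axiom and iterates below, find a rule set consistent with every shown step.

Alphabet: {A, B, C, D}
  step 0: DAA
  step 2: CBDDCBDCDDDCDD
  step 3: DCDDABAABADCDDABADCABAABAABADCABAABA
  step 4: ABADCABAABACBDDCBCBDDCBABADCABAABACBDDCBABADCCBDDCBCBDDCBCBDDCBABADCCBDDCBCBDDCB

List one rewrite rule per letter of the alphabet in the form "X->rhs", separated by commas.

  step 3 ⇒ step 4: DCDDABAABADCDDABADCABAABAABADCABAABA ⇒ ABA·DC·ABA·ABA·CB·DD·CB·CB·DD·CB·ABA·DC·ABA·ABA·CB·DD·CB·ABA·DC·CB·DD·CB·CB·DD·CB·CB·DD·CB·ABA·DC·CB·DD·CB·CB·DD·CB
    A ↦ CB
    B ↦ DD
    C ↦ DC
    D ↦ ABA

A->CB, B->DD, C->DC, D->ABA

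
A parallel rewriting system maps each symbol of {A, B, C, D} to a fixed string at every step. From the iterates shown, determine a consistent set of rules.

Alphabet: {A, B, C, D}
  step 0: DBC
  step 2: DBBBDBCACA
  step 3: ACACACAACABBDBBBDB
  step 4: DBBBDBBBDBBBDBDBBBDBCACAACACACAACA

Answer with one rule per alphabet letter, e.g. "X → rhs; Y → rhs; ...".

A->DB, B->CA, C->BB, D->A

  step 3 ⇒ step 4: ACACACAACABBDBBBDB ⇒ DB·BB·DB·BB·DB·BB·DB·DB·BB·DB·CA·CA·A·CA·CA·CA·A·CA
    A ↦ DB
    B ↦ CA
    C ↦ BB
    D ↦ A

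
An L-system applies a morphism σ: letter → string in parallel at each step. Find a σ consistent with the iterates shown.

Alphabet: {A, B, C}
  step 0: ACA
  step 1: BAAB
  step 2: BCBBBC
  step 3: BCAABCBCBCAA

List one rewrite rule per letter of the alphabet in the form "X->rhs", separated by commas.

A->B, B->BC, C->AA

  step 2 ⇒ step 3: BCBBBC ⇒ BC·AA·BC·BC·BC·AA
    B ↦ BC
    C ↦ AA
  step 0 ⇒ step 1: ACA ⇒ B·AA·B
    A ↦ B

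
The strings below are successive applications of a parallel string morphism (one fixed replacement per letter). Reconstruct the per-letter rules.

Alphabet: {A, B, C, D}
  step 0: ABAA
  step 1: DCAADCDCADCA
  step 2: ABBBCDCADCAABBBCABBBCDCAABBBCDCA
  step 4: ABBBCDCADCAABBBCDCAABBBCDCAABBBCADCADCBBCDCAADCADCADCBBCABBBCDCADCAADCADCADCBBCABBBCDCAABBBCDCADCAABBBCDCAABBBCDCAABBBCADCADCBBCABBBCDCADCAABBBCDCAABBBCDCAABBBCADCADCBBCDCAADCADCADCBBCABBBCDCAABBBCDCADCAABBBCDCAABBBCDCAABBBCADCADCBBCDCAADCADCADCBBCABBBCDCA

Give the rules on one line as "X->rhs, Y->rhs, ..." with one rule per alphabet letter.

A->DCA, B->ADC, C->BBC, D->AB

  step 1 ⇒ step 2: DCAADCDCADCA ⇒ AB·BBC·DCA·DCA·AB·BBC·AB·BBC·DCA·AB·BBC·DCA
    A ↦ DCA
    C ↦ BBC
    D ↦ AB
  step 0 ⇒ step 1: ABAA ⇒ DCA·ADC·DCA·DCA
    B ↦ ADC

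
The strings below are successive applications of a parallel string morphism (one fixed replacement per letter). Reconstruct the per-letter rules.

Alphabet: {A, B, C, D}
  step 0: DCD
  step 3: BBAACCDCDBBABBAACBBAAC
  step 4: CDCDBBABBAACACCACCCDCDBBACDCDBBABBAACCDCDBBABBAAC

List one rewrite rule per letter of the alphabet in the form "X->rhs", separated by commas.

A->BBA, B->CD, C->AC, D->C

  step 3 ⇒ step 4: BBAACCDCDBBABBAACBBAAC ⇒ CD·CD·BBA·BBA·AC·AC·C·AC·C·CD·CD·BBA·CD·CD·BBA·BBA·AC·CD·CD·BBA·BBA·AC
    A ↦ BBA
    B ↦ CD
    C ↦ AC
    D ↦ C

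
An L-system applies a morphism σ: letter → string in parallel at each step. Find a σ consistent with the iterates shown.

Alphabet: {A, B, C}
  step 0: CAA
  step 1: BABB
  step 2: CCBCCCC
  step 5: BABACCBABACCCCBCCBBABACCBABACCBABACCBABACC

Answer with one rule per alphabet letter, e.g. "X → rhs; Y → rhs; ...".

  step 1 ⇒ step 2: BABB ⇒ CC·B·CC·CC
    A ↦ B
    B ↦ CC
  step 0 ⇒ step 1: CAA ⇒ BA·B·B
    C ↦ BA

A->B, B->CC, C->BA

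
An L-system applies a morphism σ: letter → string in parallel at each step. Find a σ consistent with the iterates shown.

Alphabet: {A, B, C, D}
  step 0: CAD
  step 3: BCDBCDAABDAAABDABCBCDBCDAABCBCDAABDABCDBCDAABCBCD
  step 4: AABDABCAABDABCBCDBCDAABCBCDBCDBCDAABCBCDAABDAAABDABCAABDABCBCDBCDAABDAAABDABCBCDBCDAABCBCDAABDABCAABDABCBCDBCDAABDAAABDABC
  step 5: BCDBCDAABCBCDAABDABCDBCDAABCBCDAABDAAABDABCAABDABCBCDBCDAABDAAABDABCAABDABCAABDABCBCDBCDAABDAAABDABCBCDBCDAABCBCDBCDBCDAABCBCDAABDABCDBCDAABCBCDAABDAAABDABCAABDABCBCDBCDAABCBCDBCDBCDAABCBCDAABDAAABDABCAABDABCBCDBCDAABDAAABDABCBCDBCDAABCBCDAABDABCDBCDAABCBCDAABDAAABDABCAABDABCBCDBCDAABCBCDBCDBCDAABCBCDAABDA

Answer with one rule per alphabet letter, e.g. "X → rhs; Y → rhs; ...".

  step 4 ⇒ step 5: AABDABCAABDABCBCDBCDAABCBCDBCDBCDAABCBCDAABDAAABDABCAABDABCBCDBCDAABDAAABDABCBCDBCDAABCBCDAABDABCAABDABCBCDBCDAABDAAABDABC ⇒ BCD·BCD·AA·BC·BCD·AA·BDA·BCD·BCD·AA·BC·BCD·AA·BDA·AA·BDA·BC·AA·BDA·BC·BCD·BCD·AA·BDA·AA·BDA·BC·AA·BDA·BC·AA·BDA·BC·BCD·BCD·AA·BDA·AA·BDA·BC·BCD·BCD·AA·BC·BCD·BCD·BCD·AA·BC·BCD·AA·BDA·BCD·BCD·AA·BC·BCD·AA·BDA·AA·BDA·BC·AA·BDA·BC·BCD·BCD·AA·BC·BCD·BCD·BCD·AA·BC·BCD·AA·BDA·AA·BDA·BC·AA·BDA·BC·BCD·BCD·AA·BDA·AA·BDA·BC·BCD·BCD·AA·BC·BCD·AA·BDA·BCD·BCD·AA·BC·BCD·AA·BDA·AA·BDA·BC·AA·BDA·BC·BCD·BCD·AA·BC·BCD·BCD·BCD·AA·BC·BCD·AA·BDA
    A ↦ BCD
    B ↦ AA
    C ↦ BDA
    D ↦ BC

A->BCD, B->AA, C->BDA, D->BC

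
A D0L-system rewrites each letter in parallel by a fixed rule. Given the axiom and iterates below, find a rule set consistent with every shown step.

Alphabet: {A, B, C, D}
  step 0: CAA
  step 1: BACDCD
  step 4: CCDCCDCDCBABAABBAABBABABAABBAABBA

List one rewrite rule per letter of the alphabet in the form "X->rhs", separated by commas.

A->CD, B->C, C->BA, D->AB

  step 0 ⇒ step 1: CAA ⇒ BA·CD·CD
    A ↦ CD
    C ↦ BA
    B ↦ C  (constrained at step 1)
    D ↦ AB  (constrained at step 1)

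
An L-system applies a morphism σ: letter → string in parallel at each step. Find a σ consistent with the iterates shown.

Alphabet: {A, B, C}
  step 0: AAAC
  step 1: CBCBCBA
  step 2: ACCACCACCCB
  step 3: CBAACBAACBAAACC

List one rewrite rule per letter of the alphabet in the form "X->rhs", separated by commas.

  step 2 ⇒ step 3: ACCACCACCCB ⇒ CB·A·A·CB·A·A·CB·A·A·A·CC
    A ↦ CB
    B ↦ CC
    C ↦ A

A->CB, B->CC, C->A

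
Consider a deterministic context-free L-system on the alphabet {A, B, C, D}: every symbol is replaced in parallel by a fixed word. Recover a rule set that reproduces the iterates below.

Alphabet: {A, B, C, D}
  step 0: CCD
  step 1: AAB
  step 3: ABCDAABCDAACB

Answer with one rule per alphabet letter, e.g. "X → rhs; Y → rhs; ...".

A->CDA, B->CB, C->A, D->B

  step 0 ⇒ step 1: CCD ⇒ A·A·B
    C ↦ A
    D ↦ B
    A ↦ CDA  (constrained at step 1)
    B ↦ CB  (constrained at step 1)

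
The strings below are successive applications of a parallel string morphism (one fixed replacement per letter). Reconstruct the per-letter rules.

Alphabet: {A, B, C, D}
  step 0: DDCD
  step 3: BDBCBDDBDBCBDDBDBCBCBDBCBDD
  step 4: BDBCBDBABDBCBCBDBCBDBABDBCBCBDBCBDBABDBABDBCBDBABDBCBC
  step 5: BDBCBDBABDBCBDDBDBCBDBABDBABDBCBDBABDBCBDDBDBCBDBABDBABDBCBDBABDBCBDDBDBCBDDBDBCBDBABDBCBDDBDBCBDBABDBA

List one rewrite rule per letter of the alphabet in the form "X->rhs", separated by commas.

A->D, B->BD, C->BA, D->BC

  step 4 ⇒ step 5: BDBCBDBABDBCBCBDBCBDBABDBCBCBDBCBDBABDBABDBCBDBABDBCBC ⇒ BD·BC·BD·BA·BD·BC·BD·D·BD·BC·BD·BA·BD·BA·BD·BC·BD·BA·BD·BC·BD·D·BD·BC·BD·BA·BD·BA·BD·BC·BD·BA·BD·BC·BD·D·BD·BC·BD·D·BD·BC·BD·BA·BD·BC·BD·D·BD·BC·BD·BA·BD·BA
    A ↦ D
    B ↦ BD
    C ↦ BA
    D ↦ BC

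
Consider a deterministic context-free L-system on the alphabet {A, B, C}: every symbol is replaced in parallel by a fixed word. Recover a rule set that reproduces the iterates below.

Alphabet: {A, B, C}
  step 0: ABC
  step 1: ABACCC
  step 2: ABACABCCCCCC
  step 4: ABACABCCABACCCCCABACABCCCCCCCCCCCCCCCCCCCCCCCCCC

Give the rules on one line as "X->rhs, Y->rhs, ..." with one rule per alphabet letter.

A->AB, B->AC, C->CC

  step 1 ⇒ step 2: ABACCC ⇒ AB·AC·AB·CC·CC·CC
    A ↦ AB
    B ↦ AC
    C ↦ CC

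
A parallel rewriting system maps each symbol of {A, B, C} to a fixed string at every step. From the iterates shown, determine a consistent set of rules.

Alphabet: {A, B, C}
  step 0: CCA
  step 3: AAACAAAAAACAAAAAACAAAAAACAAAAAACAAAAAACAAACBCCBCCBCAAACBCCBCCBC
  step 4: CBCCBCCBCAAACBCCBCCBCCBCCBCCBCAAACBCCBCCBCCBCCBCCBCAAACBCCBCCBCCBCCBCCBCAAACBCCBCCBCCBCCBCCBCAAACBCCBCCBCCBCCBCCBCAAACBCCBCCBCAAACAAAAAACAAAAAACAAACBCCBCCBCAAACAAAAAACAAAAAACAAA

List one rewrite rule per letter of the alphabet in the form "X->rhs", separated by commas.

  step 3 ⇒ step 4: AAACAAAAAACAAAAAACAAAAAACAAAAAACAAAAAACAAACBCCBCCBCAAACBCCBCCBC ⇒ CBC·CBC·CBC·AAA·CBC·CBC·CBC·CBC·CBC·CBC·AAA·CBC·CBC·CBC·CBC·CBC·CBC·AAA·CBC·CBC·CBC·CBC·CBC·CBC·AAA·CBC·CBC·CBC·CBC·CBC·CBC·AAA·CBC·CBC·CBC·CBC·CBC·CBC·AAA·CBC·CBC·CBC·AAA·C·AAA·AAA·C·AAA·AAA·C·AAA·CBC·CBC·CBC·AAA·C·AAA·AAA·C·AAA·AAA·C·AAA
    A ↦ CBC
    B ↦ C
    C ↦ AAA

A->CBC, B->C, C->AAA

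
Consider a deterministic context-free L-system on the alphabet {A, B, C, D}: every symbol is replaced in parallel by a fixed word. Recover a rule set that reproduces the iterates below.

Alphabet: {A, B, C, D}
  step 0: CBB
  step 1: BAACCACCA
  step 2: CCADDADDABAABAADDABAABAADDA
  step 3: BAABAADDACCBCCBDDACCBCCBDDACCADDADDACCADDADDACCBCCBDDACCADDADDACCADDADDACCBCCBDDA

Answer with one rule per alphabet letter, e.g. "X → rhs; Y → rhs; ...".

  step 2 ⇒ step 3: CCADDADDABAABAADDABAABAADDA ⇒ BAA·BAA·DDA·CCB·CCB·DDA·CCB·CCB·DDA·CCA·DDA·DDA·CCA·DDA·DDA·CCB·CCB·DDA·CCA·DDA·DDA·CCA·DDA·DDA·CCB·CCB·DDA
    A ↦ DDA
    B ↦ CCA
    C ↦ BAA
    D ↦ CCB

A->DDA, B->CCA, C->BAA, D->CCB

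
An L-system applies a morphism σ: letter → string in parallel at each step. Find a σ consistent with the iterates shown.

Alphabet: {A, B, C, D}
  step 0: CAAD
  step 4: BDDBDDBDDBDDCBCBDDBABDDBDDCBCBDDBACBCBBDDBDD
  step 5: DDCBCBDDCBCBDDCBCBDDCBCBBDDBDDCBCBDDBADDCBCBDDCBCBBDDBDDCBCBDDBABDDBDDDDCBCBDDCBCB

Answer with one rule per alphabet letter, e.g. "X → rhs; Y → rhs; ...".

  step 4 ⇒ step 5: BDDBDDBDDBDDCBCBDDBABDDBDDCBCBDDBACBCBBDDBDD ⇒ DD·CB·CB·DD·CB·CB·DD·CB·CB·DD·CB·CB·B·DD·B·DD·CB·CB·DD·BA·DD·CB·CB·DD·CB·CB·B·DD·B·DD·CB·CB·DD·BA·B·DD·B·DD·DD·CB·CB·DD·CB·CB
    A ↦ BA
    B ↦ DD
    C ↦ B
    D ↦ CB

A->BA, B->DD, C->B, D->CB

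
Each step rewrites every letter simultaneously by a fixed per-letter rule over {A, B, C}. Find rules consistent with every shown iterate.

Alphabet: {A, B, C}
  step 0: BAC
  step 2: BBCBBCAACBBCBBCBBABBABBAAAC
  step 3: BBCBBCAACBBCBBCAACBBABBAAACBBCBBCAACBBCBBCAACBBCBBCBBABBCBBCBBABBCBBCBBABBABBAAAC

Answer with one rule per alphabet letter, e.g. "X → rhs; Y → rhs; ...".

  step 2 ⇒ step 3: BBCBBCAACBBCBBCBBABBABBAAAC ⇒ BBC·BBC·AAC·BBC·BBC·AAC·BBA·BBA·AAC·BBC·BBC·AAC·BBC·BBC·AAC·BBC·BBC·BBA·BBC·BBC·BBA·BBC·BBC·BBA·BBA·BBA·AAC
    A ↦ BBA
    B ↦ BBC
    C ↦ AAC

A->BBA, B->BBC, C->AAC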